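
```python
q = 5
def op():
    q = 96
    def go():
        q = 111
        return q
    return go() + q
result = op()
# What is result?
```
207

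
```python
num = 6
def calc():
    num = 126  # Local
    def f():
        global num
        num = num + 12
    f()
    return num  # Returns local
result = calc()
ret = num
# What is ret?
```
18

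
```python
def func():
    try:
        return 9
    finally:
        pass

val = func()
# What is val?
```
9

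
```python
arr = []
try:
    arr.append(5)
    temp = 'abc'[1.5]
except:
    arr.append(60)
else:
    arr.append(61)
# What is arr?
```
[5, 60]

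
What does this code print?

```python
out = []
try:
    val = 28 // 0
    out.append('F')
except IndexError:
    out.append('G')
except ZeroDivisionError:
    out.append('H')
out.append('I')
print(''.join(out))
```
HI

ZeroDivisionError is caught by its specific handler, not IndexError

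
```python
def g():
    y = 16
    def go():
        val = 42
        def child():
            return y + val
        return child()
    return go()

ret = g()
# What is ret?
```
58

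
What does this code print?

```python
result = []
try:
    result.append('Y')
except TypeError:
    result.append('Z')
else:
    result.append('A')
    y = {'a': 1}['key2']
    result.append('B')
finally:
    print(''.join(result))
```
YA

Try succeeds, else appends 'A', KeyError in else is uncaught, finally prints before exception propagates ('B' never appended)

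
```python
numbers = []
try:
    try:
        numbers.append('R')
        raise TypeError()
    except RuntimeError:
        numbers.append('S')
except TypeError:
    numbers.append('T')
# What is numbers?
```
['R', 'T']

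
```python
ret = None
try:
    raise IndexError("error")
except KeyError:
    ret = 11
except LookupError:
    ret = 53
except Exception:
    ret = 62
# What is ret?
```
53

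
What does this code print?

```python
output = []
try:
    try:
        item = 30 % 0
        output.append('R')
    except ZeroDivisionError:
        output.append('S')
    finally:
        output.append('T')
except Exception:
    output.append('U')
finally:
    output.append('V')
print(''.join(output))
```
STV

Both finally blocks run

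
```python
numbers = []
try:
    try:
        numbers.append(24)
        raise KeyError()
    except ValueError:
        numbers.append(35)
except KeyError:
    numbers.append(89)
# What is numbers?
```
[24, 89]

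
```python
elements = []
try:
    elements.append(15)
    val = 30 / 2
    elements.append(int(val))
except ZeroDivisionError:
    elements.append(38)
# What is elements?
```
[15, 15]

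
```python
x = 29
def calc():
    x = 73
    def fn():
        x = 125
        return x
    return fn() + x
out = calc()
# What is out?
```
198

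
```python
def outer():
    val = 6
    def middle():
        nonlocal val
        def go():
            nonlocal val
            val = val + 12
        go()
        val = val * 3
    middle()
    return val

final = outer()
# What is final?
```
54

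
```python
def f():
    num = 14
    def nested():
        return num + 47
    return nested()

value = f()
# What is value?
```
61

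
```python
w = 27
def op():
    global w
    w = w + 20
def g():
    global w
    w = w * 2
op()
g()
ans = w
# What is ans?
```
94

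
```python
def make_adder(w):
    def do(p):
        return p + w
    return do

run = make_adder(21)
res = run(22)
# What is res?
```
43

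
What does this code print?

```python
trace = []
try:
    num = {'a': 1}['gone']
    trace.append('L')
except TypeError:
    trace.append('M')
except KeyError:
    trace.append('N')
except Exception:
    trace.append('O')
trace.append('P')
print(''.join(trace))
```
NP

KeyError matches before generic Exception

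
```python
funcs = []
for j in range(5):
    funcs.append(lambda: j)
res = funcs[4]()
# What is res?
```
4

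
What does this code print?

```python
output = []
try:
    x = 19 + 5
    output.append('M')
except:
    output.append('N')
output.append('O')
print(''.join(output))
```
MO

No exception, try block completes normally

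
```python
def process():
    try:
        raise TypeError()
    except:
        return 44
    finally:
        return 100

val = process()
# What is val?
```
100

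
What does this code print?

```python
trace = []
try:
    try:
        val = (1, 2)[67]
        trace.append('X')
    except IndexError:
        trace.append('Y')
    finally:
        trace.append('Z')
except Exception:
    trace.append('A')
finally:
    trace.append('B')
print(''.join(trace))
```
YZB

Both finally blocks run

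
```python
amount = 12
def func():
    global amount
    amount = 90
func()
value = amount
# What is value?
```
90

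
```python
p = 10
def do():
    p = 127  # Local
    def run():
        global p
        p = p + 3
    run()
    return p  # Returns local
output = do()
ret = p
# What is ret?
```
13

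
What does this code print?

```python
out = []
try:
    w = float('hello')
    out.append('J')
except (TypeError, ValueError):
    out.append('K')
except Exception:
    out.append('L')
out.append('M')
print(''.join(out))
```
KM

ValueError matches tuple containing it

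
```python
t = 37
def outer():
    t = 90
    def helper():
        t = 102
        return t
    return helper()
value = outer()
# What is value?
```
102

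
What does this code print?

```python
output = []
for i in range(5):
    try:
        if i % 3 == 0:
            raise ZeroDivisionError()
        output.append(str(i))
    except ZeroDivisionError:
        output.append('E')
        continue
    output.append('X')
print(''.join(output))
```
E1X2XE4X

continue in except skips rest of loop body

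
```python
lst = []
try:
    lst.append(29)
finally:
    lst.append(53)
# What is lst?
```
[29, 53]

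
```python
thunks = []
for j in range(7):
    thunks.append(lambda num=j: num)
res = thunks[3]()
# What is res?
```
3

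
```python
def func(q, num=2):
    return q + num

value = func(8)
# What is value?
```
10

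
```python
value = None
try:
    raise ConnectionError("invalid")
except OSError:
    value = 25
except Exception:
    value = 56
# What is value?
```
25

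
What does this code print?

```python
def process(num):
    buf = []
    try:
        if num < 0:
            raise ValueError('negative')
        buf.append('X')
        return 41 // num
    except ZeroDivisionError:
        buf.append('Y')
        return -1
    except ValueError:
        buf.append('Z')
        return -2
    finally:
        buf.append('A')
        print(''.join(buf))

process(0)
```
XYA

num=0 causes ZeroDivisionError, caught, finally prints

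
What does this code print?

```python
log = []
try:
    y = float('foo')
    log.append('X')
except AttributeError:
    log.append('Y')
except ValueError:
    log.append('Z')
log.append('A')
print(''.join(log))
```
ZA

ValueError is caught by its specific handler, not AttributeError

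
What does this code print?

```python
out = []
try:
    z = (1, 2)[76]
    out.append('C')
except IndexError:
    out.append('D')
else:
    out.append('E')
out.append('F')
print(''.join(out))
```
DF

else block skipped when exception is caught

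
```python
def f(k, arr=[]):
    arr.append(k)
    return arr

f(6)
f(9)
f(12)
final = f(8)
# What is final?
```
[6, 9, 12, 8]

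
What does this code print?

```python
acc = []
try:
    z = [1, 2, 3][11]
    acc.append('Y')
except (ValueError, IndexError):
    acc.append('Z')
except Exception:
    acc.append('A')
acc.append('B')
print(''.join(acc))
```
ZB

IndexError matches tuple containing it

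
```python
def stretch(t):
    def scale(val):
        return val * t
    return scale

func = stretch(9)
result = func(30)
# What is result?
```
270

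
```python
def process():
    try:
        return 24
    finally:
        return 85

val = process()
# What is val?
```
85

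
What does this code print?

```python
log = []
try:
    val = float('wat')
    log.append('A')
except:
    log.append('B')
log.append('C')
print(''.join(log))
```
BC

Exception raised in try, caught by bare except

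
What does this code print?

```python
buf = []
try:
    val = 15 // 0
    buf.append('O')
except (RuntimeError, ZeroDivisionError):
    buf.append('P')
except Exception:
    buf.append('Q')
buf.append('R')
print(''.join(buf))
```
PR

ZeroDivisionError matches tuple containing it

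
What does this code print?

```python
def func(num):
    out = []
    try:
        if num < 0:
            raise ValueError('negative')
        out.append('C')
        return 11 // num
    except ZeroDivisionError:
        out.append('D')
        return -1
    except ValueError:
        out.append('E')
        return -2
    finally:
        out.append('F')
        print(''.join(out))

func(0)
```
CDF

num=0 causes ZeroDivisionError, caught, finally prints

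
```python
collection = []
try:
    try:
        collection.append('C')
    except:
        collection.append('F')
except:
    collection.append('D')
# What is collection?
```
['C']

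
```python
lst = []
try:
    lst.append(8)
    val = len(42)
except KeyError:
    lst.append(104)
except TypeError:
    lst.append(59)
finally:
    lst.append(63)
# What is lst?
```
[8, 59, 63]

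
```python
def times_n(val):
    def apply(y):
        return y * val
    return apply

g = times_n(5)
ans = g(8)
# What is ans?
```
40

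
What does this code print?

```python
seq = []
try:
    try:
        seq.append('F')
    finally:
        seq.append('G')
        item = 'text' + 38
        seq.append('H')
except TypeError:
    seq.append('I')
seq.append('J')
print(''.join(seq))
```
FGIJ

Exception in inner finally caught by outer except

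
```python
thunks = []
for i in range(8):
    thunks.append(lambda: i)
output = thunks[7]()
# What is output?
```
7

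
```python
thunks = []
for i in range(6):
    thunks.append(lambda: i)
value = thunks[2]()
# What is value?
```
5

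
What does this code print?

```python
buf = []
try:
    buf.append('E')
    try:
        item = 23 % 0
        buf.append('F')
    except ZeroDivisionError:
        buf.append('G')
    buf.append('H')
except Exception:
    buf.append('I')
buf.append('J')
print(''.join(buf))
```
EGHJ

Inner exception caught by inner handler, outer continues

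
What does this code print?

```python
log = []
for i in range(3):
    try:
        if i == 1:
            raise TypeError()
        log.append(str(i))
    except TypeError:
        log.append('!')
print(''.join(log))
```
0!2

Exception on i=1 caught, loop continues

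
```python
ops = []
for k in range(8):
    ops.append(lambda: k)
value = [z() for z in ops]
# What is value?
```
[7, 7, 7, 7, 7, 7, 7, 7]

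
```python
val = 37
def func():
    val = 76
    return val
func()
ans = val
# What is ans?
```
37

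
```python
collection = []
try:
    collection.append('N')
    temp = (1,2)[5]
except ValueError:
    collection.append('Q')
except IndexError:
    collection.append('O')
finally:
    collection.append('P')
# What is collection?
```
['N', 'O', 'P']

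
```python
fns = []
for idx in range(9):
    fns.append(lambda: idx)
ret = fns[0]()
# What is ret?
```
8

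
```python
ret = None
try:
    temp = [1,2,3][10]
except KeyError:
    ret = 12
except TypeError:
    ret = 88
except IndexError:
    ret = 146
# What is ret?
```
146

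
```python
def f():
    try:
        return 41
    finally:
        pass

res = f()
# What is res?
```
41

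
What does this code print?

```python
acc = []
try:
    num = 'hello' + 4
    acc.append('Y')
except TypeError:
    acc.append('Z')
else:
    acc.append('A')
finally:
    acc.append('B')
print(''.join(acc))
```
ZB

Exception: except runs, else skipped, finally runs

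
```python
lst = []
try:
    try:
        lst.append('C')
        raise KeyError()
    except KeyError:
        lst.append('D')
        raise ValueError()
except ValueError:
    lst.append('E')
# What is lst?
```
['C', 'D', 'E']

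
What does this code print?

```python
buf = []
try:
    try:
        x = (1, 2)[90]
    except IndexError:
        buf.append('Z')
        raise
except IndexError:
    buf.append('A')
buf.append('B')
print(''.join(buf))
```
ZAB

raise without argument re-raises current exception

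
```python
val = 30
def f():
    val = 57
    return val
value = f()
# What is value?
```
57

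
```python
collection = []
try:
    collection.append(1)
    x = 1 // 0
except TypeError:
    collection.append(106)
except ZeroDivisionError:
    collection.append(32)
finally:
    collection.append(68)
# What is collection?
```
[1, 32, 68]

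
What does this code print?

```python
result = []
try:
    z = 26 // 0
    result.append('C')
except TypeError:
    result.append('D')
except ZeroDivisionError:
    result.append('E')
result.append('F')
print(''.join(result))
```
EF

ZeroDivisionError is caught by its specific handler, not TypeError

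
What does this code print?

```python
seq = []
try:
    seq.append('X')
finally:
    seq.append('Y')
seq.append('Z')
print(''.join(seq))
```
XYZ

try/finally without except, no exception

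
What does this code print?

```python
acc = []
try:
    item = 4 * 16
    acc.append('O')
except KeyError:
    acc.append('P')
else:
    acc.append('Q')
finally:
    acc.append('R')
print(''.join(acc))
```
OQR

else runs before finally when no exception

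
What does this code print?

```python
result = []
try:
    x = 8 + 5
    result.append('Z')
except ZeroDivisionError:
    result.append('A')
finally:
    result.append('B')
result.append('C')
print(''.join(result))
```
ZBC

finally runs after normal execution too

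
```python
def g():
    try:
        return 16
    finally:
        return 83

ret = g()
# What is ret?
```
83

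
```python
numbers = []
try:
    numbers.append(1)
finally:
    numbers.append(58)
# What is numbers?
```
[1, 58]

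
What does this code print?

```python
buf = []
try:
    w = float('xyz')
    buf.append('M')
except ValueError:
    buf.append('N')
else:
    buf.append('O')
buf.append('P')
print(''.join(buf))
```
NP

else block skipped when exception is caught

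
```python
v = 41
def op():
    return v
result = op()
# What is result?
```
41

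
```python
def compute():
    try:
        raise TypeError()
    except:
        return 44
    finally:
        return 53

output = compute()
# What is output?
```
53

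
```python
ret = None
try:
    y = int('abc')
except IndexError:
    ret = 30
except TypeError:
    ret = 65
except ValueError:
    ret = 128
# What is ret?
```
128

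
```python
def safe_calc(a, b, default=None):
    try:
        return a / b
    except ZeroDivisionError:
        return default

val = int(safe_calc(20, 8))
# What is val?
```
2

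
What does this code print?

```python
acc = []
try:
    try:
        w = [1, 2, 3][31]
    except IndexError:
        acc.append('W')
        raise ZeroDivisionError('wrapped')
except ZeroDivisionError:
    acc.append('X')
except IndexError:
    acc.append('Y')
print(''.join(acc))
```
WX

New ZeroDivisionError raised, caught by outer ZeroDivisionError handler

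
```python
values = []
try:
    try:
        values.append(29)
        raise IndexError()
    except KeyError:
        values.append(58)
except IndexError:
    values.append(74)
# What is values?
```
[29, 74]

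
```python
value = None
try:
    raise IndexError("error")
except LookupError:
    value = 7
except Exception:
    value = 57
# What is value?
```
7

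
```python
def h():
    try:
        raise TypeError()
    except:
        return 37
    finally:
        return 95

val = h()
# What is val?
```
95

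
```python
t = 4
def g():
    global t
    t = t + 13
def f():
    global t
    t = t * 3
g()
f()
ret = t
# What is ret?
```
51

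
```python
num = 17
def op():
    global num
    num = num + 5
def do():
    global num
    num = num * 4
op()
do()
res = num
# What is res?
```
88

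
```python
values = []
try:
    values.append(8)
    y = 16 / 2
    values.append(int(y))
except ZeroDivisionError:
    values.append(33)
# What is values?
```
[8, 8]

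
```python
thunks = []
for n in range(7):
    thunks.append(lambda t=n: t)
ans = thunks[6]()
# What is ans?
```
6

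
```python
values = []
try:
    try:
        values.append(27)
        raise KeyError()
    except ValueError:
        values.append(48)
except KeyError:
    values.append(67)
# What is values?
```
[27, 67]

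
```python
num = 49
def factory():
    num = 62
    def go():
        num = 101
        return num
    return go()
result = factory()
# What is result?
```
101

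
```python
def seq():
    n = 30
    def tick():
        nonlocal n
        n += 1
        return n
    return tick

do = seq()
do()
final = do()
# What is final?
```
32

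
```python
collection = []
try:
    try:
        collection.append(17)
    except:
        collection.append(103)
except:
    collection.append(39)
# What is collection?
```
[17]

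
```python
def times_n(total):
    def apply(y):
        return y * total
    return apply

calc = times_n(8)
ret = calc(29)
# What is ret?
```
232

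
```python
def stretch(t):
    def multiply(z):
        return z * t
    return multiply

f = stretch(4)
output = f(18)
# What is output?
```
72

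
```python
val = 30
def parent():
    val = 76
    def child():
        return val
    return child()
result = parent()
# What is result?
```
76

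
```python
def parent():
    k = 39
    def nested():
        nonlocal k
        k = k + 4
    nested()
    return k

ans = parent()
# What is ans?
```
43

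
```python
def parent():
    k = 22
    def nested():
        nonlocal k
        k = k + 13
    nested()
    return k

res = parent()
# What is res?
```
35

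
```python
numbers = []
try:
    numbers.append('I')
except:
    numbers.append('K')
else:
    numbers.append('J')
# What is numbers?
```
['I', 'J']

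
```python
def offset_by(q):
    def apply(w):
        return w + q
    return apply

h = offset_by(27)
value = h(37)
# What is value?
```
64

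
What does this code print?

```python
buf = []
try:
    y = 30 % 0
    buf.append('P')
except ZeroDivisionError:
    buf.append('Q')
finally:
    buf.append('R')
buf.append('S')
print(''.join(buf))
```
QRS

finally always runs, even after exception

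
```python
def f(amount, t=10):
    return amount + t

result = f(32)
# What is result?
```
42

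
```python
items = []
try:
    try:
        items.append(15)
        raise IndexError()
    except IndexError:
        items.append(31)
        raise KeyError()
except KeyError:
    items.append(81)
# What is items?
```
[15, 31, 81]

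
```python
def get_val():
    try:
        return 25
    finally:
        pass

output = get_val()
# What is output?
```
25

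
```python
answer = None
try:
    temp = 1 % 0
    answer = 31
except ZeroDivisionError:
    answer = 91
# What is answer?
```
91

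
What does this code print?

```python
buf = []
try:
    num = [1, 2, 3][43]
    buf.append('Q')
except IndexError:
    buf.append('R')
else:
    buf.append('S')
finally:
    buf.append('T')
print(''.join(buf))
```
RT

Exception: except runs, else skipped, finally runs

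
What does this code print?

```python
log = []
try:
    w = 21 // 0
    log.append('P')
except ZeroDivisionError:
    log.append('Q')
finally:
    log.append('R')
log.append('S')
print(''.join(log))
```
QRS

finally always runs, even after exception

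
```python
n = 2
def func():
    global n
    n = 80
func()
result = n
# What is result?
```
80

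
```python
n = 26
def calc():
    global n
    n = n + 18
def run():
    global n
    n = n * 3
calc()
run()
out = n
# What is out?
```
132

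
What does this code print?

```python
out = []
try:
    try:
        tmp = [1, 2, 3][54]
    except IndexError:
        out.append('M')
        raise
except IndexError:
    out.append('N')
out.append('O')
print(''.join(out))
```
MNO

raise without argument re-raises current exception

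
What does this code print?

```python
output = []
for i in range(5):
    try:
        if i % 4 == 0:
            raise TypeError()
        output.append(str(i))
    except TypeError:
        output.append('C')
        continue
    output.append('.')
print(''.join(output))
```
C1.2.3.C

continue in except skips rest of loop body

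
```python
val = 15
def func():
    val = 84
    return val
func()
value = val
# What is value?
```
15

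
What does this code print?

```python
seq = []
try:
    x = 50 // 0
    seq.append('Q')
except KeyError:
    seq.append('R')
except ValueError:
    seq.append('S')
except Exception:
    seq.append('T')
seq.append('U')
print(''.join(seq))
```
TU

ZeroDivisionError not specifically caught, falls to Exception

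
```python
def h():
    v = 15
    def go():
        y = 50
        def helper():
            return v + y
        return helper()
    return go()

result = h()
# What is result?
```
65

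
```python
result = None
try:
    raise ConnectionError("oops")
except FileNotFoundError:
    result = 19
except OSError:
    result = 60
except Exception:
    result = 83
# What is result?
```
60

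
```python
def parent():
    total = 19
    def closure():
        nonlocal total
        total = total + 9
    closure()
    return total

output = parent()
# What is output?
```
28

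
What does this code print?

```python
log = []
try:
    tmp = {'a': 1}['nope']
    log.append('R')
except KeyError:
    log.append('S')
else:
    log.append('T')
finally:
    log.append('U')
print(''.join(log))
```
SU

Exception: except runs, else skipped, finally runs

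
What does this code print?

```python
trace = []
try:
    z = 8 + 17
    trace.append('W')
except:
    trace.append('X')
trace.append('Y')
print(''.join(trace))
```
WY

No exception, try block completes normally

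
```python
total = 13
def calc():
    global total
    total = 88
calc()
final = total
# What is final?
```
88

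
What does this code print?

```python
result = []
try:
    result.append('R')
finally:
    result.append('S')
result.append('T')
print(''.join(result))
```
RST

try/finally without except, no exception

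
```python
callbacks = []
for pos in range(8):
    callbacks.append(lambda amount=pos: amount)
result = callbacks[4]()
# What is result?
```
4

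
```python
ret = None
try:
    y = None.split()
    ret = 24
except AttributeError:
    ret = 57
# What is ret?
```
57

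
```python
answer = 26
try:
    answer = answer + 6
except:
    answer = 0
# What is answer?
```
32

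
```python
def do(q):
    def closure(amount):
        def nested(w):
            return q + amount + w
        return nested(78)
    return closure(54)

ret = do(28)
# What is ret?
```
160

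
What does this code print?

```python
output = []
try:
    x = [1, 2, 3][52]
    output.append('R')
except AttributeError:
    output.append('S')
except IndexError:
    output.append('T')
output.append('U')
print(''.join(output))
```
TU

IndexError is caught by its specific handler, not AttributeError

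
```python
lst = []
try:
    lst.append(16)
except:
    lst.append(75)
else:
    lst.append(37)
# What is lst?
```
[16, 37]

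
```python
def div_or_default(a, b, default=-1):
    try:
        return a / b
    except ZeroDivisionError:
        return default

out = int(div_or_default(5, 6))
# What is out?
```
0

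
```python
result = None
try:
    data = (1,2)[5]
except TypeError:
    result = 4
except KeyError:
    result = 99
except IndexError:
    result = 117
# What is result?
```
117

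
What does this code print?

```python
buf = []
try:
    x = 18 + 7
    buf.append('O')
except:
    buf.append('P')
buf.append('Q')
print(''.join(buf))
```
OQ

No exception, try block completes normally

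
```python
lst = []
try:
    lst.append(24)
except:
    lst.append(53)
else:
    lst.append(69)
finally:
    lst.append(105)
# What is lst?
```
[24, 69, 105]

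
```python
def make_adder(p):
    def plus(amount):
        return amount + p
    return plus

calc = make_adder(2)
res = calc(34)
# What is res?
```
36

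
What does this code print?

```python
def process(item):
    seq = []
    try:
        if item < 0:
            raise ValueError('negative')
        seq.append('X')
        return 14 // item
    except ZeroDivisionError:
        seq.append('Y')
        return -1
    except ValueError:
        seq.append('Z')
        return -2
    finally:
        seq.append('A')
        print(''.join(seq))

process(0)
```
XYA

item=0 causes ZeroDivisionError, caught, finally prints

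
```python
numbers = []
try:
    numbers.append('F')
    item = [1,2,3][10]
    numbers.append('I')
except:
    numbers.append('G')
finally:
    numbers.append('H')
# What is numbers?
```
['F', 'G', 'H']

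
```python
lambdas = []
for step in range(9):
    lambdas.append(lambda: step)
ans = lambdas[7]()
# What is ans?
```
8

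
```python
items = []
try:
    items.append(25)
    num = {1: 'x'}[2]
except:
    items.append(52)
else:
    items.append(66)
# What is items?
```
[25, 52]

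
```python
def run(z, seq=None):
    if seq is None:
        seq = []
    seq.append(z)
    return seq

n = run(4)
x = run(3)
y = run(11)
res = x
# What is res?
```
[3]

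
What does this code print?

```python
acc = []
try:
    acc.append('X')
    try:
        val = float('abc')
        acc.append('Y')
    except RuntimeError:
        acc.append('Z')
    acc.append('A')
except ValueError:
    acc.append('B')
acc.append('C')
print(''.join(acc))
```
XBC

Inner handler doesn't match, propagates to outer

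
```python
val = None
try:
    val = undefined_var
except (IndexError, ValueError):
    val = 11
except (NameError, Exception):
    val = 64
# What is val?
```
64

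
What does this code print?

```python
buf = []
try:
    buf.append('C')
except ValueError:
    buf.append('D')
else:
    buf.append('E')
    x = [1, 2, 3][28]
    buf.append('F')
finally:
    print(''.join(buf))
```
CE

Try succeeds, else appends 'E', IndexError in else is uncaught, finally prints before exception propagates ('F' never appended)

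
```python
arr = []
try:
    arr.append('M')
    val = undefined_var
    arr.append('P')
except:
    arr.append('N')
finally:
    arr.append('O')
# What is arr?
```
['M', 'N', 'O']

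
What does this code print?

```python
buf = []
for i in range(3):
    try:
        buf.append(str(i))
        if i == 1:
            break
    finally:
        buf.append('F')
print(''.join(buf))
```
0F1F

finally runs even when breaking out of loop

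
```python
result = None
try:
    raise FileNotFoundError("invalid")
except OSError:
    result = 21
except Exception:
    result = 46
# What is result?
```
21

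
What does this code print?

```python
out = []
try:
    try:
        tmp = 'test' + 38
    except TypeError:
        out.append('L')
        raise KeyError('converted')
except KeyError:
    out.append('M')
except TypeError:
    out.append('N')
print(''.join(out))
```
LM

New KeyError raised, caught by outer KeyError handler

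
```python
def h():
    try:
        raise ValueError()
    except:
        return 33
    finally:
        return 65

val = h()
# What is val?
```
65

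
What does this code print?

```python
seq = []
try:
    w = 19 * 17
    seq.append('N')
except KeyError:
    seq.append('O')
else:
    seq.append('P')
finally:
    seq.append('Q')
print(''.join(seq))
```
NPQ

else runs before finally when no exception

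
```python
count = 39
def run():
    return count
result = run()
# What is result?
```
39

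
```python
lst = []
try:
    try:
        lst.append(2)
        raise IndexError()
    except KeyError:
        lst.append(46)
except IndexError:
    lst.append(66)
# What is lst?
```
[2, 66]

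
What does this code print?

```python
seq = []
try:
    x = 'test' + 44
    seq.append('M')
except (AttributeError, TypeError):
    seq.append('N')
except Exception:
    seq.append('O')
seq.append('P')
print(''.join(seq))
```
NP

TypeError matches tuple containing it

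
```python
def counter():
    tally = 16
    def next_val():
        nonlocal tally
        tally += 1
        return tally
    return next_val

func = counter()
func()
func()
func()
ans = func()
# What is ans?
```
20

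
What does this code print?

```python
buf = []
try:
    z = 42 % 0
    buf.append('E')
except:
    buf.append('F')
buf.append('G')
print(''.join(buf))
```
FG

Exception raised in try, caught by bare except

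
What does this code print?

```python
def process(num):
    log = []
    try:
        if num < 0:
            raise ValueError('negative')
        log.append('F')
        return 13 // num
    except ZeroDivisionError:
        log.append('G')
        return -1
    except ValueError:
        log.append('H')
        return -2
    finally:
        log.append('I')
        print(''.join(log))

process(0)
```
FGI

num=0 causes ZeroDivisionError, caught, finally prints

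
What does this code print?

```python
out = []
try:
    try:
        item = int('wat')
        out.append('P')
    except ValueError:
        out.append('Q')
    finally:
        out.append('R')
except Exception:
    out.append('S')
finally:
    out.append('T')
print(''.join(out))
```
QRT

Both finally blocks run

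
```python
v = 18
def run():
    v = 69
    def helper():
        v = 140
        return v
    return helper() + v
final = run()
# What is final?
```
209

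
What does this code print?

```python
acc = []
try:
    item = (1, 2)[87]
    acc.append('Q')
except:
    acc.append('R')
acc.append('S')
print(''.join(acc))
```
RS

Exception raised in try, caught by bare except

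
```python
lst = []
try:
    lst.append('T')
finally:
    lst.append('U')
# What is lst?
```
['T', 'U']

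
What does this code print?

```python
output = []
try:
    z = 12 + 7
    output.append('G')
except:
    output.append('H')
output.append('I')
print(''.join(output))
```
GI

No exception, try block completes normally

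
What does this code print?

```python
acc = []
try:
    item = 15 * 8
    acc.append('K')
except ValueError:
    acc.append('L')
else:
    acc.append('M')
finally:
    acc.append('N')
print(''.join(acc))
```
KMN

else runs before finally when no exception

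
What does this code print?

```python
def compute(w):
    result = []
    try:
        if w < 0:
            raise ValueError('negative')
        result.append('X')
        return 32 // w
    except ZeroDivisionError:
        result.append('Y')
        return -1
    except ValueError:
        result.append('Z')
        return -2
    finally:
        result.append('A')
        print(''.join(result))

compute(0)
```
XYA

w=0 causes ZeroDivisionError, caught, finally prints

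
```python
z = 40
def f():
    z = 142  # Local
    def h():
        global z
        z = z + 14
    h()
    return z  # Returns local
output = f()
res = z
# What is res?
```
54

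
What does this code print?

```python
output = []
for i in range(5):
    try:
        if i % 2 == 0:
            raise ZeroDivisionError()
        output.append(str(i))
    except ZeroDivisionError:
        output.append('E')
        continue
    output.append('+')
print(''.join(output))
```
E1+E3+E

continue in except skips rest of loop body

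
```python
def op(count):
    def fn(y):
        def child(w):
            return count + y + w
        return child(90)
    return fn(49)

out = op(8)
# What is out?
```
147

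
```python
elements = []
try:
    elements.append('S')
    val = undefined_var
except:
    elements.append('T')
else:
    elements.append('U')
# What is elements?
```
['S', 'T']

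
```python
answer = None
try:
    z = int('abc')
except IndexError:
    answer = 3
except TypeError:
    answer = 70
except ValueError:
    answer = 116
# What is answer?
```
116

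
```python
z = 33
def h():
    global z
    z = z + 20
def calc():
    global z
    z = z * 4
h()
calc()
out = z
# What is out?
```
212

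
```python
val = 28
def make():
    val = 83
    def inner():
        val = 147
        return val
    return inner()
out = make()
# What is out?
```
147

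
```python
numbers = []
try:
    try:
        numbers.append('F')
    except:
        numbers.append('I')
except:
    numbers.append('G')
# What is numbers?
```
['F']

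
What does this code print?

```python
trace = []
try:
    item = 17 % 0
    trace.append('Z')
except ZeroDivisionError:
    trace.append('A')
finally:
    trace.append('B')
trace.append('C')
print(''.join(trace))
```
ABC

finally always runs, even after exception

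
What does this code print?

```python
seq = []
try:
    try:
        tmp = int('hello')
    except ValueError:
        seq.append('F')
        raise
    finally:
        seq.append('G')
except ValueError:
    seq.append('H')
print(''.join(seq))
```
FGH

finally runs before re-raised exception propagates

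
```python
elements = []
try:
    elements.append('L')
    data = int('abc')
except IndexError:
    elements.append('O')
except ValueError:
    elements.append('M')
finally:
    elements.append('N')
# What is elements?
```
['L', 'M', 'N']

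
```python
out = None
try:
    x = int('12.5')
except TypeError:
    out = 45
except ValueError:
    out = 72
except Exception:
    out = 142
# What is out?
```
72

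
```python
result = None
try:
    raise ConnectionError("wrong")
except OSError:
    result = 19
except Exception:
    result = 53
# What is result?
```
19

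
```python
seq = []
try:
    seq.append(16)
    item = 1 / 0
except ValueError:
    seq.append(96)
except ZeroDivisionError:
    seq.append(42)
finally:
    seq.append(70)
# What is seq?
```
[16, 42, 70]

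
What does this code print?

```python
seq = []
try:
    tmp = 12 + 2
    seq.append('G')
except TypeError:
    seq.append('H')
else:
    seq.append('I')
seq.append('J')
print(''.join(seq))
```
GIJ

else block runs when no exception occurs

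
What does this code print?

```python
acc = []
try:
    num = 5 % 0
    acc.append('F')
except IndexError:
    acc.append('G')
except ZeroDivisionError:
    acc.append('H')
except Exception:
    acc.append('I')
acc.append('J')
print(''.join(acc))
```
HJ

ZeroDivisionError matches before generic Exception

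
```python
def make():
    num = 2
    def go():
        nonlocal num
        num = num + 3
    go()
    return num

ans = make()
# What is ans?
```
5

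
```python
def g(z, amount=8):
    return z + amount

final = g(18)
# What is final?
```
26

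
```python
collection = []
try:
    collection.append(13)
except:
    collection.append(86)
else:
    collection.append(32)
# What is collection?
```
[13, 32]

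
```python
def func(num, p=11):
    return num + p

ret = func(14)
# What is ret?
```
25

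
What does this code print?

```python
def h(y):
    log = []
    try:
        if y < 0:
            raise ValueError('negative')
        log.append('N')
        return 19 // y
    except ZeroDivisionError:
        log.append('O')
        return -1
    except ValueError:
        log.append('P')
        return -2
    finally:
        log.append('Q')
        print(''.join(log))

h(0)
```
NOQ

y=0 causes ZeroDivisionError, caught, finally prints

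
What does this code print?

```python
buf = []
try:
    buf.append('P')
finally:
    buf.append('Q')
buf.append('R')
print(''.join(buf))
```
PQR

try/finally without except, no exception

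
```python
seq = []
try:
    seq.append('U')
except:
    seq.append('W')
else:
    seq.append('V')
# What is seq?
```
['U', 'V']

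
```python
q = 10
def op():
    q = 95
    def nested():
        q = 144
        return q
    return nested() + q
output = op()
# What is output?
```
239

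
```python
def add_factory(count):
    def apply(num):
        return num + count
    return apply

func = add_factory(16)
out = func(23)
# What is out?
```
39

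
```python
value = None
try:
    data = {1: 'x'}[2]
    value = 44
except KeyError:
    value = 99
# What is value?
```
99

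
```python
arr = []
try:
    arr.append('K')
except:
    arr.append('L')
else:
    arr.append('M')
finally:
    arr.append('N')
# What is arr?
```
['K', 'M', 'N']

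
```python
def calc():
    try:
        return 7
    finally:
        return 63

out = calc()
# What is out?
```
63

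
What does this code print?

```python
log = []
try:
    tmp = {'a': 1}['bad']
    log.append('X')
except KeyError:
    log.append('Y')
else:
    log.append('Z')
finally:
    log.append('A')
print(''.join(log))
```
YA

Exception: except runs, else skipped, finally runs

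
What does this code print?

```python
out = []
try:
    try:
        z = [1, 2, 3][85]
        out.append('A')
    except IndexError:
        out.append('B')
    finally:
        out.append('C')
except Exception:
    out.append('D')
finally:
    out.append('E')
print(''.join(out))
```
BCE

Both finally blocks run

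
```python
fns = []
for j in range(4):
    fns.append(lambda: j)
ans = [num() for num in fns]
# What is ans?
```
[3, 3, 3, 3]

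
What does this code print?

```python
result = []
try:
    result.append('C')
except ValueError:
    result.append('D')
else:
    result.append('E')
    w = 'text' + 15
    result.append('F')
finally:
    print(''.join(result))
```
CE

Try succeeds, else appends 'E', TypeError in else is uncaught, finally prints before exception propagates ('F' never appended)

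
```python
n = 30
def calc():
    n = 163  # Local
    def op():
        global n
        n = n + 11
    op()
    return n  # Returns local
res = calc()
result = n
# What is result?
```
41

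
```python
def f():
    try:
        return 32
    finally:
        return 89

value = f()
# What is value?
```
89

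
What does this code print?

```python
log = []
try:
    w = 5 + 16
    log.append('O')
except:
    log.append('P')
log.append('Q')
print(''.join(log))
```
OQ

No exception, try block completes normally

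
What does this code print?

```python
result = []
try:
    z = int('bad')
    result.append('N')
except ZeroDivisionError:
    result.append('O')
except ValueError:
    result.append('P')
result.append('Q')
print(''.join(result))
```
PQ

ValueError is caught by its specific handler, not ZeroDivisionError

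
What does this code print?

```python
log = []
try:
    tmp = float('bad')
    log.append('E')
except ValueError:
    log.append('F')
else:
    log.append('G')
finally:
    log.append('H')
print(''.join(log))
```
FH

Exception: except runs, else skipped, finally runs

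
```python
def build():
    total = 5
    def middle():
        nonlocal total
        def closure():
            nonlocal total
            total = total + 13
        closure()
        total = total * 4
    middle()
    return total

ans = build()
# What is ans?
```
72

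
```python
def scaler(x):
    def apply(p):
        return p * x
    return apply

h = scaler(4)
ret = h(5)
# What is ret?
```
20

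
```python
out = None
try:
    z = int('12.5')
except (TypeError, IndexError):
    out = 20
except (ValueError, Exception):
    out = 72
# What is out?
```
72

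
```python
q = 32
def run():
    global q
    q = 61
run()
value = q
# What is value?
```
61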